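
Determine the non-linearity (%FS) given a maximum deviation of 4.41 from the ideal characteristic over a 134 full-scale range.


Linearity error = (max deviation / full scale) * 100%.
Linearity = (4.41 / 134) * 100
Linearity = 3.291 %FS

3.291 %FS


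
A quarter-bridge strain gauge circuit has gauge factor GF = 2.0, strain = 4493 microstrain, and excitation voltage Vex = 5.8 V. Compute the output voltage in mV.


Quarter bridge output: Vout = (GF * epsilon * Vex) / 4.
Vout = (2.0 * 4493e-6 * 5.8) / 4
Vout = 0.0521188 / 4 V
Vout = 0.0130297 V = 13.0297 mV

13.0297 mV


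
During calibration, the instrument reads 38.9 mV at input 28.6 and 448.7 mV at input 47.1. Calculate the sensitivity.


Sensitivity = (y2 - y1) / (x2 - x1).
S = (448.7 - 38.9) / (47.1 - 28.6)
S = 409.8 / 18.5
S = 22.1514 mV/unit

22.1514 mV/unit


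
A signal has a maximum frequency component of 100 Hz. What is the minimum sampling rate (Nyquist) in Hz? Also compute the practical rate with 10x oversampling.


By Nyquist theorem, fs_min = 2 * fmax.
fs_min = 2 * 100 = 200 Hz
Practical rate = 10 * fs_min = 10 * 200 = 2000 Hz

fs_min = 200 Hz, fs_practical = 2000 Hz


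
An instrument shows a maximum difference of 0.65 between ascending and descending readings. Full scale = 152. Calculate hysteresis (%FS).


Hysteresis = (max difference / full scale) * 100%.
H = (0.65 / 152) * 100
H = 0.428 %FS

0.428 %FS


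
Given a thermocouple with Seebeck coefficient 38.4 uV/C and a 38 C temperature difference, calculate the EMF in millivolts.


The thermocouple output V = sensitivity * dT.
V = 38.4 uV/C * 38 C
V = 1459.2 uV
V = 1.459 mV

1.459 mV


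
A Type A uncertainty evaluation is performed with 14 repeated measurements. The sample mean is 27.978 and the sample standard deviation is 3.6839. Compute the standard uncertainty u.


The standard uncertainty for Type A evaluation is u = s / sqrt(n).
u = 3.6839 / sqrt(14)
u = 3.6839 / 3.7417
u = 0.9846

0.9846


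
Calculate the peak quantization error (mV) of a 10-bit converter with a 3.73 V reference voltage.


The maximum quantization error is +/- LSB/2.
LSB = Vref / 2^n = 3.73 / 1024 = 0.00364258 V
Max error = LSB / 2 = 0.00364258 / 2 = 0.00182129 V
Max error = 1.8213 mV

1.8213 mV


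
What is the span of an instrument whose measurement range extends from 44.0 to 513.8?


Span = upper range - lower range.
Span = 513.8 - (44.0)
Span = 469.8

469.8


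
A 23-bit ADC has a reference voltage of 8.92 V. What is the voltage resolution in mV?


The resolution (LSB) of an ADC is Vref / 2^n.
LSB = 8.92 / 2^23
LSB = 8.92 / 8388608
LSB = 1.06e-06 V = 0.00106335 mV

0.00106335 mV


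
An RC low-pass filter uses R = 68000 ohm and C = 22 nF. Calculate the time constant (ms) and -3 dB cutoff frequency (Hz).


Time constant: tau = R * C.
tau = 68000 * 2.20e-08 = 0.001496 s
tau = 1.496 ms
Cutoff frequency: fc = 1 / (2*pi*R*C).
fc = 1 / (2*pi*0.001496) = 106.39 Hz

tau = 1.496 ms, fc = 106.39 Hz


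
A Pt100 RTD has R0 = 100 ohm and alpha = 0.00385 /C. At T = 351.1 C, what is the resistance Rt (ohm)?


The RTD equation: Rt = R0 * (1 + alpha * T).
Rt = 100 * (1 + 0.00385 * 351.1)
Rt = 100 * (1 + 1.351735)
Rt = 100 * 2.351735
Rt = 235.174 ohm

235.174 ohm


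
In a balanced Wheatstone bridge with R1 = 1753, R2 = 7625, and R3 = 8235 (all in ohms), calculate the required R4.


At balance: R1*R4 = R2*R3, so R4 = R2*R3/R1.
R4 = 7625 * 8235 / 1753
R4 = 62791875 / 1753
R4 = 35819.67 ohm

35819.67 ohm


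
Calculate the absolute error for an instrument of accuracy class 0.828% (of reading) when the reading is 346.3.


Absolute error = (accuracy% / 100) * reading.
Error = (0.828 / 100) * 346.3
Error = 0.00828 * 346.3
Error = 2.8674

2.8674


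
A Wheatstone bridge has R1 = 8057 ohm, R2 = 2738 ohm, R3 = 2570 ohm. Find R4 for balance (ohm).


At balance: R1*R4 = R2*R3, so R4 = R2*R3/R1.
R4 = 2738 * 2570 / 8057
R4 = 7036660 / 8057
R4 = 873.36 ohm

873.36 ohm


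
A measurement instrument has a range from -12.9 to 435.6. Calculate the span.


Span = upper range - lower range.
Span = 435.6 - (-12.9)
Span = 448.5

448.5


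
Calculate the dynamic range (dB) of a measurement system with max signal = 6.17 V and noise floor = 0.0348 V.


Dynamic range = 20 * log10(Vmax / Vnoise).
DR = 20 * log10(6.17 / 0.0348)
DR = 20 * log10(177.3)
DR = 44.97 dB

44.97 dB


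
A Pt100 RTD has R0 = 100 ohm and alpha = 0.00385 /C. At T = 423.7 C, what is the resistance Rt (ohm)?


The RTD equation: Rt = R0 * (1 + alpha * T).
Rt = 100 * (1 + 0.00385 * 423.7)
Rt = 100 * (1 + 1.631245)
Rt = 100 * 2.631245
Rt = 263.125 ohm

263.125 ohm


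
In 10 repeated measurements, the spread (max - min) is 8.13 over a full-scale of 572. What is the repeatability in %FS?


Repeatability = (spread / full scale) * 100%.
R = (8.13 / 572) * 100
R = 1.421 %FS

1.421 %FS


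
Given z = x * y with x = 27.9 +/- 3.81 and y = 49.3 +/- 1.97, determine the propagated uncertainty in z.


For a product z = x*y, the relative uncertainty is:
uz/z = sqrt((ux/x)^2 + (uy/y)^2)
Relative uncertainties: ux/x = 3.81/27.9 = 0.136559
uy/y = 1.97/49.3 = 0.039959
z = 27.9 * 49.3 = 1375.5
uz = 1375.5 * sqrt(0.136559^2 + 0.039959^2) = 195.709

195.709


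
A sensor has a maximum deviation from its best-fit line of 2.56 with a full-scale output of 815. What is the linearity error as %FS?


Linearity error = (max deviation / full scale) * 100%.
Linearity = (2.56 / 815) * 100
Linearity = 0.314 %FS

0.314 %FS


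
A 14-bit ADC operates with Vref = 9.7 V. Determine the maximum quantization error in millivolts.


The maximum quantization error is +/- LSB/2.
LSB = Vref / 2^n = 9.7 / 16384 = 0.00059204 V
Max error = LSB / 2 = 0.00059204 / 2 = 0.00029602 V
Max error = 0.296 mV

0.296 mV


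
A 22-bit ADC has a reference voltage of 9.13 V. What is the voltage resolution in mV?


The resolution (LSB) of an ADC is Vref / 2^n.
LSB = 9.13 / 2^22
LSB = 9.13 / 4194304
LSB = 2.18e-06 V = 0.00217676 mV

0.00217676 mV


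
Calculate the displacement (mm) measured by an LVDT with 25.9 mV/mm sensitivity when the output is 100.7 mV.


Displacement = Vout / sensitivity.
d = 100.7 / 25.9
d = 3.888 mm

3.888 mm


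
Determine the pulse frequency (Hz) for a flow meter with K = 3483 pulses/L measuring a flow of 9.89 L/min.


Frequency = K * Q / 60 (converting L/min to L/s).
f = 3483 * 9.89 / 60
f = 34446.87 / 60
f = 574.11 Hz

574.11 Hz


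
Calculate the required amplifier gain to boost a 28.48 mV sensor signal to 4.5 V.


Gain = Vout / Vin (converting to same units).
G = 4.5 V / 28.48 mV
G = 4500.0 mV / 28.48 mV
G = 158.01

158.01


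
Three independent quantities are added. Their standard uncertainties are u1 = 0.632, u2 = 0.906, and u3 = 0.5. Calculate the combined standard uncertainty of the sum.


For a sum of independent quantities, uc = sqrt(u1^2 + u2^2 + u3^2).
uc = sqrt(0.632^2 + 0.906^2 + 0.5^2)
uc = sqrt(0.399424 + 0.820836 + 0.25)
uc = 1.2125

1.2125


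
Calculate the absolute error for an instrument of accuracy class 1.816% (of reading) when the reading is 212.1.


Absolute error = (accuracy% / 100) * reading.
Error = (1.816 / 100) * 212.1
Error = 0.01816 * 212.1
Error = 3.8517

3.8517


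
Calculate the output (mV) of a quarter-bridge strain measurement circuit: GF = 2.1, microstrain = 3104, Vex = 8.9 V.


Quarter bridge output: Vout = (GF * epsilon * Vex) / 4.
Vout = (2.1 * 3104e-6 * 8.9) / 4
Vout = 0.05801376 / 4 V
Vout = 0.01450344 V = 14.5034 mV

14.5034 mV


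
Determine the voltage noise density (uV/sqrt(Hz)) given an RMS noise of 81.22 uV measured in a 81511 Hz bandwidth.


Noise spectral density = Vrms / sqrt(BW).
NSD = 81.22 / sqrt(81511)
NSD = 81.22 / 285.5013
NSD = 0.2845 uV/sqrt(Hz)

0.2845 uV/sqrt(Hz)


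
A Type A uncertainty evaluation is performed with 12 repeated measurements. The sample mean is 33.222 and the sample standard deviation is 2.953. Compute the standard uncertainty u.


The standard uncertainty for Type A evaluation is u = s / sqrt(n).
u = 2.953 / sqrt(12)
u = 2.953 / 3.4641
u = 0.8525

0.8525


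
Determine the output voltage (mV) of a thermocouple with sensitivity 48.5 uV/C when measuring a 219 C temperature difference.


The thermocouple output V = sensitivity * dT.
V = 48.5 uV/C * 219 C
V = 10621.5 uV
V = 10.621 mV

10.621 mV


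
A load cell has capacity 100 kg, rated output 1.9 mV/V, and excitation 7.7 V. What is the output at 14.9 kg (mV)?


Vout = rated_output * Vex * (load / capacity).
Vout = 1.9 * 7.7 * (14.9 / 100)
Vout = 1.9 * 7.7 * 0.149
Vout = 2.18 mV

2.18 mV


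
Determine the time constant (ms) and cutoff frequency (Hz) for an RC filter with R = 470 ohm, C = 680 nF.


Time constant: tau = R * C.
tau = 470 * 6.80e-07 = 0.0003196 s
tau = 0.3196 ms
Cutoff frequency: fc = 1 / (2*pi*R*C).
fc = 1 / (2*pi*0.0003196) = 497.98 Hz

tau = 0.3196 ms, fc = 497.98 Hz


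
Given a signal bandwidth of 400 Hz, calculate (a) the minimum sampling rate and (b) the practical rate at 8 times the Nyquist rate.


By Nyquist theorem, fs_min = 2 * fmax.
fs_min = 2 * 400 = 800 Hz
Practical rate = 8 * fs_min = 8 * 800 = 6400 Hz

fs_min = 800 Hz, fs_practical = 6400 Hz


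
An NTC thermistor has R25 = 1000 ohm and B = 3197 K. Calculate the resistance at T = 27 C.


NTC thermistor equation: Rt = R25 * exp(B * (1/T - 1/T25)).
T in Kelvin: 300.15 K, T25 = 298.15 K
1/T - 1/T25 = 1/300.15 - 1/298.15 = -2.235e-05
B * (1/T - 1/T25) = 3197 * -2.235e-05 = -0.0714
Rt = 1000 * exp(-0.0714) = 931.0 ohm

931.0 ohm


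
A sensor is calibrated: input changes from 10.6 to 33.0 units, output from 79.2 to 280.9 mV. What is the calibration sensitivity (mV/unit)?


Sensitivity = (y2 - y1) / (x2 - x1).
S = (280.9 - 79.2) / (33.0 - 10.6)
S = 201.7 / 22.4
S = 9.0045 mV/unit

9.0045 mV/unit


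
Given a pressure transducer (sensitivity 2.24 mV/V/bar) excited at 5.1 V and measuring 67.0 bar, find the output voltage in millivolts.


Output = sensitivity * Vex * P.
Vout = 2.24 * 5.1 * 67.0
Vout = 11.424 * 67.0
Vout = 765.41 mV

765.41 mV


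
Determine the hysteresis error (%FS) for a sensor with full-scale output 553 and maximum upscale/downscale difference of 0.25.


Hysteresis = (max difference / full scale) * 100%.
H = (0.25 / 553) * 100
H = 0.045 %FS

0.045 %FS


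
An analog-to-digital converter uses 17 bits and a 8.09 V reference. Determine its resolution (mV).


The resolution (LSB) of an ADC is Vref / 2^n.
LSB = 8.09 / 2^17
LSB = 8.09 / 131072
LSB = 6.172e-05 V = 0.0617218 mV

0.0617218 mV


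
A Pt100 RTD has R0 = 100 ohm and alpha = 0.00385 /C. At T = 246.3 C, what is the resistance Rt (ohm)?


The RTD equation: Rt = R0 * (1 + alpha * T).
Rt = 100 * (1 + 0.00385 * 246.3)
Rt = 100 * (1 + 0.948255)
Rt = 100 * 1.948255
Rt = 194.826 ohm

194.826 ohm


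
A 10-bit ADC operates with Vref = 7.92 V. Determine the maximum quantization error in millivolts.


The maximum quantization error is +/- LSB/2.
LSB = Vref / 2^n = 7.92 / 1024 = 0.00773437 V
Max error = LSB / 2 = 0.00773437 / 2 = 0.00386719 V
Max error = 3.8672 mV

3.8672 mV


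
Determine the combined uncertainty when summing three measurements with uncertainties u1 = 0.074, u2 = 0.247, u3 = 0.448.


For a sum of independent quantities, uc = sqrt(u1^2 + u2^2 + u3^2).
uc = sqrt(0.074^2 + 0.247^2 + 0.448^2)
uc = sqrt(0.005476 + 0.061009 + 0.200704)
uc = 0.5169

0.5169


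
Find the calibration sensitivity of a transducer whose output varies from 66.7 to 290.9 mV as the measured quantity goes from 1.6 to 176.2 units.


Sensitivity = (y2 - y1) / (x2 - x1).
S = (290.9 - 66.7) / (176.2 - 1.6)
S = 224.2 / 174.6
S = 1.2841 mV/unit

1.2841 mV/unit


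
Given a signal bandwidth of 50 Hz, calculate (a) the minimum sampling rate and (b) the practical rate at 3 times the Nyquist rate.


By Nyquist theorem, fs_min = 2 * fmax.
fs_min = 2 * 50 = 100 Hz
Practical rate = 3 * fs_min = 3 * 100 = 300 Hz

fs_min = 100 Hz, fs_practical = 300 Hz


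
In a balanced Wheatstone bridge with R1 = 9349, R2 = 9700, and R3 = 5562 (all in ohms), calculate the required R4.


At balance: R1*R4 = R2*R3, so R4 = R2*R3/R1.
R4 = 9700 * 5562 / 9349
R4 = 53951400 / 9349
R4 = 5770.82 ohm

5770.82 ohm


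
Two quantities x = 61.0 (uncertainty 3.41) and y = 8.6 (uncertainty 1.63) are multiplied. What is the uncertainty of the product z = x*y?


For a product z = x*y, the relative uncertainty is:
uz/z = sqrt((ux/x)^2 + (uy/y)^2)
Relative uncertainties: ux/x = 3.41/61.0 = 0.055902
uy/y = 1.63/8.6 = 0.189535
z = 61.0 * 8.6 = 524.6
uz = 524.6 * sqrt(0.055902^2 + 0.189535^2) = 103.665

103.665


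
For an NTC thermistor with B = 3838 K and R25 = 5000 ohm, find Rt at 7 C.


NTC thermistor equation: Rt = R25 * exp(B * (1/T - 1/T25)).
T in Kelvin: 280.15 K, T25 = 298.15 K
1/T - 1/T25 = 1/280.15 - 1/298.15 = 0.0002155
B * (1/T - 1/T25) = 3838 * 0.0002155 = 0.8271
Rt = 5000 * exp(0.8271) = 11433.3 ohm

11433.3 ohm


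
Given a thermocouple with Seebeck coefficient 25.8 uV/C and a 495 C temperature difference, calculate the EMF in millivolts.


The thermocouple output V = sensitivity * dT.
V = 25.8 uV/C * 495 C
V = 12771.0 uV
V = 12.771 mV

12.771 mV


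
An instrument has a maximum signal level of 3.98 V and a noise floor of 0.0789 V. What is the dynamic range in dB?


Dynamic range = 20 * log10(Vmax / Vnoise).
DR = 20 * log10(3.98 / 0.0789)
DR = 20 * log10(50.44)
DR = 34.06 dB

34.06 dB


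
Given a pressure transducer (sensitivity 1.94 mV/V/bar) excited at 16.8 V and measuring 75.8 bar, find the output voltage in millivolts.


Output = sensitivity * Vex * P.
Vout = 1.94 * 16.8 * 75.8
Vout = 32.592 * 75.8
Vout = 2470.47 mV

2470.47 mV


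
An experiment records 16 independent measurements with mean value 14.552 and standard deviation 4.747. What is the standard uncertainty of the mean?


The standard uncertainty for Type A evaluation is u = s / sqrt(n).
u = 4.747 / sqrt(16)
u = 4.747 / 4.0
u = 1.1867

1.1867


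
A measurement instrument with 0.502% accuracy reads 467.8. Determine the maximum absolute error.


Absolute error = (accuracy% / 100) * reading.
Error = (0.502 / 100) * 467.8
Error = 0.00502 * 467.8
Error = 2.3484

2.3484


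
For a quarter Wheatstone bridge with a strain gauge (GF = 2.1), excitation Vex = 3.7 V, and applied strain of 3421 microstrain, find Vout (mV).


Quarter bridge output: Vout = (GF * epsilon * Vex) / 4.
Vout = (2.1 * 3421e-6 * 3.7) / 4
Vout = 0.02658117 / 4 V
Vout = 0.00664529 V = 6.6453 mV

6.6453 mV


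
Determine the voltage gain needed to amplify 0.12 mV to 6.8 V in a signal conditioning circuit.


Gain = Vout / Vin (converting to same units).
G = 6.8 V / 0.12 mV
G = 6800.0 mV / 0.12 mV
G = 56666.67

56666.67


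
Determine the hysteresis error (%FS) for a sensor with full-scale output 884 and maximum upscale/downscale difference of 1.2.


Hysteresis = (max difference / full scale) * 100%.
H = (1.2 / 884) * 100
H = 0.136 %FS

0.136 %FS


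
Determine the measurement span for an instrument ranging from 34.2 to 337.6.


Span = upper range - lower range.
Span = 337.6 - (34.2)
Span = 303.4

303.4


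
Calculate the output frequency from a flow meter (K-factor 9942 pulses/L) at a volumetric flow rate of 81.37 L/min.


Frequency = K * Q / 60 (converting L/min to L/s).
f = 9942 * 81.37 / 60
f = 808980.54 / 60
f = 13483.01 Hz

13483.01 Hz


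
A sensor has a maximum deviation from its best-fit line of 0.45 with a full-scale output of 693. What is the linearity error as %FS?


Linearity error = (max deviation / full scale) * 100%.
Linearity = (0.45 / 693) * 100
Linearity = 0.065 %FS

0.065 %FS


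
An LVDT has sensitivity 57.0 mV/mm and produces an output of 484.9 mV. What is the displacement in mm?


Displacement = Vout / sensitivity.
d = 484.9 / 57.0
d = 8.507 mm

8.507 mm


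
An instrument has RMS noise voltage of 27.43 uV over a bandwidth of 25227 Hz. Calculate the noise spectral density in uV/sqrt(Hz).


Noise spectral density = Vrms / sqrt(BW).
NSD = 27.43 / sqrt(25227)
NSD = 27.43 / 158.8301
NSD = 0.1727 uV/sqrt(Hz)

0.1727 uV/sqrt(Hz)


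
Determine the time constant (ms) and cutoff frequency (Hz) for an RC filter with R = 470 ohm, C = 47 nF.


Time constant: tau = R * C.
tau = 470 * 4.70e-08 = 2.209e-05 s
tau = 0.0221 ms
Cutoff frequency: fc = 1 / (2*pi*R*C).
fc = 1 / (2*pi*2.209e-05) = 7204.84 Hz

tau = 0.0221 ms, fc = 7204.84 Hz


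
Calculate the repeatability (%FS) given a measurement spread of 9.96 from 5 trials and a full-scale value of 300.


Repeatability = (spread / full scale) * 100%.
R = (9.96 / 300) * 100
R = 3.32 %FS

3.32 %FS


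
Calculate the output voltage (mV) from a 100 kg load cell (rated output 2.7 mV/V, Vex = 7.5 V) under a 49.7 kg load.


Vout = rated_output * Vex * (load / capacity).
Vout = 2.7 * 7.5 * (49.7 / 100)
Vout = 2.7 * 7.5 * 0.497
Vout = 10.064 mV

10.064 mV


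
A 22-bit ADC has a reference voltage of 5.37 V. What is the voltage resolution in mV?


The resolution (LSB) of an ADC is Vref / 2^n.
LSB = 5.37 / 2^22
LSB = 5.37 / 4194304
LSB = 1.28e-06 V = 0.00128031 mV

0.00128031 mV


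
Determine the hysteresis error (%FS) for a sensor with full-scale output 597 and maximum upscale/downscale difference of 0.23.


Hysteresis = (max difference / full scale) * 100%.
H = (0.23 / 597) * 100
H = 0.039 %FS

0.039 %FS


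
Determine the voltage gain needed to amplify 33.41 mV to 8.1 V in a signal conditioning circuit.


Gain = Vout / Vin (converting to same units).
G = 8.1 V / 33.41 mV
G = 8100.0 mV / 33.41 mV
G = 242.44

242.44


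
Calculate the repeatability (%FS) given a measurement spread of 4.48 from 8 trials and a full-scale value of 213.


Repeatability = (spread / full scale) * 100%.
R = (4.48 / 213) * 100
R = 2.103 %FS

2.103 %FS


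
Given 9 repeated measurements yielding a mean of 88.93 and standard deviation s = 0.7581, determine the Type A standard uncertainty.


The standard uncertainty for Type A evaluation is u = s / sqrt(n).
u = 0.7581 / sqrt(9)
u = 0.7581 / 3.0
u = 0.2527

0.2527


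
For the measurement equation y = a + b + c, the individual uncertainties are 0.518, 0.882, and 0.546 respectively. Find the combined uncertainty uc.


For a sum of independent quantities, uc = sqrt(u1^2 + u2^2 + u3^2).
uc = sqrt(0.518^2 + 0.882^2 + 0.546^2)
uc = sqrt(0.268324 + 0.777924 + 0.298116)
uc = 1.1595

1.1595


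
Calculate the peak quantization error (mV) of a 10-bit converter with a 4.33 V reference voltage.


The maximum quantization error is +/- LSB/2.
LSB = Vref / 2^n = 4.33 / 1024 = 0.00422852 V
Max error = LSB / 2 = 0.00422852 / 2 = 0.00211426 V
Max error = 2.1143 mV

2.1143 mV


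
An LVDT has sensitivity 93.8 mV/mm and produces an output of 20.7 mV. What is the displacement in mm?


Displacement = Vout / sensitivity.
d = 20.7 / 93.8
d = 0.221 mm

0.221 mm


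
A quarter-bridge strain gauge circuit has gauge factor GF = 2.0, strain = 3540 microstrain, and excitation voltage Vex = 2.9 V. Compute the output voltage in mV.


Quarter bridge output: Vout = (GF * epsilon * Vex) / 4.
Vout = (2.0 * 3540e-6 * 2.9) / 4
Vout = 0.020532 / 4 V
Vout = 0.005133 V = 5.133 mV

5.133 mV


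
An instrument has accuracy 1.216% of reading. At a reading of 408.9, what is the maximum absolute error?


Absolute error = (accuracy% / 100) * reading.
Error = (1.216 / 100) * 408.9
Error = 0.01216 * 408.9
Error = 4.9722

4.9722


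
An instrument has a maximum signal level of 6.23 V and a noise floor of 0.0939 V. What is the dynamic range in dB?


Dynamic range = 20 * log10(Vmax / Vnoise).
DR = 20 * log10(6.23 / 0.0939)
DR = 20 * log10(66.35)
DR = 36.44 dB

36.44 dB


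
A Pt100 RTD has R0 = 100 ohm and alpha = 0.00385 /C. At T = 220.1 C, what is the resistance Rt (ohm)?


The RTD equation: Rt = R0 * (1 + alpha * T).
Rt = 100 * (1 + 0.00385 * 220.1)
Rt = 100 * (1 + 0.847385)
Rt = 100 * 1.847385
Rt = 184.739 ohm

184.739 ohm


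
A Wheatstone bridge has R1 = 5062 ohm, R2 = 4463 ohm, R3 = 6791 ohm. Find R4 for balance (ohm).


At balance: R1*R4 = R2*R3, so R4 = R2*R3/R1.
R4 = 4463 * 6791 / 5062
R4 = 30308233 / 5062
R4 = 5987.4 ohm

5987.4 ohm


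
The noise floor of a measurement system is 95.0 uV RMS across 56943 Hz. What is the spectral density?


Noise spectral density = Vrms / sqrt(BW).
NSD = 95.0 / sqrt(56943)
NSD = 95.0 / 238.6273
NSD = 0.3981 uV/sqrt(Hz)

0.3981 uV/sqrt(Hz)


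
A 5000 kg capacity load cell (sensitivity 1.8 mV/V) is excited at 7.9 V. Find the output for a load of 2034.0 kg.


Vout = rated_output * Vex * (load / capacity).
Vout = 1.8 * 7.9 * (2034.0 / 5000)
Vout = 1.8 * 7.9 * 0.4068
Vout = 5.785 mV

5.785 mV


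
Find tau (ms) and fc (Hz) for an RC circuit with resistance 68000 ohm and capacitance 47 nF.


Time constant: tau = R * C.
tau = 68000 * 4.70e-08 = 0.003196 s
tau = 3.196 ms
Cutoff frequency: fc = 1 / (2*pi*R*C).
fc = 1 / (2*pi*0.003196) = 49.8 Hz

tau = 3.196 ms, fc = 49.8 Hz


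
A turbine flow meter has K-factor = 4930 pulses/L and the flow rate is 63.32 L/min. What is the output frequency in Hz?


Frequency = K * Q / 60 (converting L/min to L/s).
f = 4930 * 63.32 / 60
f = 312167.6 / 60
f = 5202.79 Hz

5202.79 Hz


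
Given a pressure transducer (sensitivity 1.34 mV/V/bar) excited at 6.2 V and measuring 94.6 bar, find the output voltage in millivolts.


Output = sensitivity * Vex * P.
Vout = 1.34 * 6.2 * 94.6
Vout = 8.308 * 94.6
Vout = 785.94 mV

785.94 mV


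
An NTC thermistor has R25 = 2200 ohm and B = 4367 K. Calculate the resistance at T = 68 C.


NTC thermistor equation: Rt = R25 * exp(B * (1/T - 1/T25)).
T in Kelvin: 341.15 K, T25 = 298.15 K
1/T - 1/T25 = 1/341.15 - 1/298.15 = -0.00042275
B * (1/T - 1/T25) = 4367 * -0.00042275 = -1.8462
Rt = 2200 * exp(-1.8462) = 347.2 ohm

347.2 ohm


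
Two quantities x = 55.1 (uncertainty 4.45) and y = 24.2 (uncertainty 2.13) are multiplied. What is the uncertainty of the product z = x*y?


For a product z = x*y, the relative uncertainty is:
uz/z = sqrt((ux/x)^2 + (uy/y)^2)
Relative uncertainties: ux/x = 4.45/55.1 = 0.080762
uy/y = 2.13/24.2 = 0.088017
z = 55.1 * 24.2 = 1333.4
uz = 1333.4 * sqrt(0.080762^2 + 0.088017^2) = 159.283

159.283


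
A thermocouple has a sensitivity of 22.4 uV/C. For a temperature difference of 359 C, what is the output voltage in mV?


The thermocouple output V = sensitivity * dT.
V = 22.4 uV/C * 359 C
V = 8041.6 uV
V = 8.042 mV

8.042 mV


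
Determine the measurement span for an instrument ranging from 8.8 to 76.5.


Span = upper range - lower range.
Span = 76.5 - (8.8)
Span = 67.7

67.7


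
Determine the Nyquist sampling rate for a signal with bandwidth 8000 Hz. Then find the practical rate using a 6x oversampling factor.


By Nyquist theorem, fs_min = 2 * fmax.
fs_min = 2 * 8000 = 16000 Hz
Practical rate = 6 * fs_min = 6 * 16000 = 96000 Hz

fs_min = 16000 Hz, fs_practical = 96000 Hz


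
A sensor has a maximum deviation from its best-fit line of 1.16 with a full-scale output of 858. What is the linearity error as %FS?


Linearity error = (max deviation / full scale) * 100%.
Linearity = (1.16 / 858) * 100
Linearity = 0.135 %FS

0.135 %FS


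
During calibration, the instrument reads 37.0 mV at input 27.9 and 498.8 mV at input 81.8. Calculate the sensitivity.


Sensitivity = (y2 - y1) / (x2 - x1).
S = (498.8 - 37.0) / (81.8 - 27.9)
S = 461.8 / 53.9
S = 8.5677 mV/unit

8.5677 mV/unit


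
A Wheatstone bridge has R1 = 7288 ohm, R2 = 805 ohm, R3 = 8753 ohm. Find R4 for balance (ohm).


At balance: R1*R4 = R2*R3, so R4 = R2*R3/R1.
R4 = 805 * 8753 / 7288
R4 = 7046165 / 7288
R4 = 966.82 ohm

966.82 ohm


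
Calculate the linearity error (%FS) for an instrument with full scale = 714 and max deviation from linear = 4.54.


Linearity error = (max deviation / full scale) * 100%.
Linearity = (4.54 / 714) * 100
Linearity = 0.636 %FS

0.636 %FS


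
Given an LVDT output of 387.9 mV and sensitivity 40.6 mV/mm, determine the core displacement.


Displacement = Vout / sensitivity.
d = 387.9 / 40.6
d = 9.554 mm

9.554 mm


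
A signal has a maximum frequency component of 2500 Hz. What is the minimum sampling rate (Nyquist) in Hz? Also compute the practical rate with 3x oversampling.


By Nyquist theorem, fs_min = 2 * fmax.
fs_min = 2 * 2500 = 5000 Hz
Practical rate = 3 * fs_min = 3 * 5000 = 15000 Hz

fs_min = 5000 Hz, fs_practical = 15000 Hz


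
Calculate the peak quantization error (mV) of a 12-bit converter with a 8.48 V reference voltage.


The maximum quantization error is +/- LSB/2.
LSB = Vref / 2^n = 8.48 / 4096 = 0.00207031 V
Max error = LSB / 2 = 0.00207031 / 2 = 0.00103516 V
Max error = 1.0352 mV

1.0352 mV


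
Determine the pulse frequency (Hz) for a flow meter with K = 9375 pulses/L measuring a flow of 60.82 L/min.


Frequency = K * Q / 60 (converting L/min to L/s).
f = 9375 * 60.82 / 60
f = 570187.5 / 60
f = 9503.12 Hz

9503.12 Hz


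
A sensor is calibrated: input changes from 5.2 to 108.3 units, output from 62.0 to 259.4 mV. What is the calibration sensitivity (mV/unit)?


Sensitivity = (y2 - y1) / (x2 - x1).
S = (259.4 - 62.0) / (108.3 - 5.2)
S = 197.4 / 103.1
S = 1.9146 mV/unit

1.9146 mV/unit


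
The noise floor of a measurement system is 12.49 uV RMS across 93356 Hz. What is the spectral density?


Noise spectral density = Vrms / sqrt(BW).
NSD = 12.49 / sqrt(93356)
NSD = 12.49 / 305.5421
NSD = 0.0409 uV/sqrt(Hz)

0.0409 uV/sqrt(Hz)


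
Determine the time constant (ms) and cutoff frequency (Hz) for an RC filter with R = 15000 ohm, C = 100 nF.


Time constant: tau = R * C.
tau = 15000 * 1.00e-07 = 0.0015 s
tau = 1.5 ms
Cutoff frequency: fc = 1 / (2*pi*R*C).
fc = 1 / (2*pi*0.0015) = 106.1 Hz

tau = 1.5 ms, fc = 106.1 Hz


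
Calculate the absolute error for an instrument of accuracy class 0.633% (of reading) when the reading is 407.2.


Absolute error = (accuracy% / 100) * reading.
Error = (0.633 / 100) * 407.2
Error = 0.00633 * 407.2
Error = 2.5776

2.5776


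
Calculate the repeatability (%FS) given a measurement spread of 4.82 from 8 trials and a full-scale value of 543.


Repeatability = (spread / full scale) * 100%.
R = (4.82 / 543) * 100
R = 0.888 %FS

0.888 %FS


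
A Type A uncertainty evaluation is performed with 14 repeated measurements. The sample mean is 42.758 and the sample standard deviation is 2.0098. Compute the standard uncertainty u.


The standard uncertainty for Type A evaluation is u = s / sqrt(n).
u = 2.0098 / sqrt(14)
u = 2.0098 / 3.7417
u = 0.5371

0.5371


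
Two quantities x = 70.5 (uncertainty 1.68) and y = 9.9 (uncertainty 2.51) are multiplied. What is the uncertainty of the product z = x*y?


For a product z = x*y, the relative uncertainty is:
uz/z = sqrt((ux/x)^2 + (uy/y)^2)
Relative uncertainties: ux/x = 1.68/70.5 = 0.02383
uy/y = 2.51/9.9 = 0.253535
z = 70.5 * 9.9 = 698.0
uz = 698.0 * sqrt(0.02383^2 + 0.253535^2) = 177.735

177.735


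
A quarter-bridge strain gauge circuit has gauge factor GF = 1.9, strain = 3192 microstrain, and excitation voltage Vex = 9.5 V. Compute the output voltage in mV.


Quarter bridge output: Vout = (GF * epsilon * Vex) / 4.
Vout = (1.9 * 3192e-6 * 9.5) / 4
Vout = 0.0576156 / 4 V
Vout = 0.0144039 V = 14.4039 mV

14.4039 mV


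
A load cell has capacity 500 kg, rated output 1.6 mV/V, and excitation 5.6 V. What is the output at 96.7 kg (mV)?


Vout = rated_output * Vex * (load / capacity).
Vout = 1.6 * 5.6 * (96.7 / 500)
Vout = 1.6 * 5.6 * 0.1934
Vout = 1.733 mV

1.733 mV


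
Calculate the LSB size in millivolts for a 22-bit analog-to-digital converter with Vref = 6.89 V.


The resolution (LSB) of an ADC is Vref / 2^n.
LSB = 6.89 / 2^22
LSB = 6.89 / 4194304
LSB = 1.64e-06 V = 0.0016427 mV

0.0016427 mV


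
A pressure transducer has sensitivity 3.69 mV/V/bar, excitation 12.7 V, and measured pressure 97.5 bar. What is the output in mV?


Output = sensitivity * Vex * P.
Vout = 3.69 * 12.7 * 97.5
Vout = 46.863 * 97.5
Vout = 4569.14 mV

4569.14 mV


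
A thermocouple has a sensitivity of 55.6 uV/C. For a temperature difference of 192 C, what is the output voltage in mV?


The thermocouple output V = sensitivity * dT.
V = 55.6 uV/C * 192 C
V = 10675.2 uV
V = 10.675 mV

10.675 mV


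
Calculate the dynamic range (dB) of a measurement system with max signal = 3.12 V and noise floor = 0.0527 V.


Dynamic range = 20 * log10(Vmax / Vnoise).
DR = 20 * log10(3.12 / 0.0527)
DR = 20 * log10(59.2)
DR = 35.45 dB

35.45 dB


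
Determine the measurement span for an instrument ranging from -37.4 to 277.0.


Span = upper range - lower range.
Span = 277.0 - (-37.4)
Span = 314.4

314.4


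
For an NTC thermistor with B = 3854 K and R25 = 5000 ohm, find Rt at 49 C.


NTC thermistor equation: Rt = R25 * exp(B * (1/T - 1/T25)).
T in Kelvin: 322.15 K, T25 = 298.15 K
1/T - 1/T25 = 1/322.15 - 1/298.15 = -0.00024987
B * (1/T - 1/T25) = 3854 * -0.00024987 = -0.963
Rt = 5000 * exp(-0.963) = 1908.7 ohm

1908.7 ohm


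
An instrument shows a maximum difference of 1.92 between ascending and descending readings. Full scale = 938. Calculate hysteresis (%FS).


Hysteresis = (max difference / full scale) * 100%.
H = (1.92 / 938) * 100
H = 0.205 %FS

0.205 %FS


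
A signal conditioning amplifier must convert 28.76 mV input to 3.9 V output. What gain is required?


Gain = Vout / Vin (converting to same units).
G = 3.9 V / 28.76 mV
G = 3900.0 mV / 28.76 mV
G = 135.61

135.61


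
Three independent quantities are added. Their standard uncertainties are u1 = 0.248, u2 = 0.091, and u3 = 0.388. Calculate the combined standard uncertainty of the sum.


For a sum of independent quantities, uc = sqrt(u1^2 + u2^2 + u3^2).
uc = sqrt(0.248^2 + 0.091^2 + 0.388^2)
uc = sqrt(0.061504 + 0.008281 + 0.150544)
uc = 0.4694

0.4694


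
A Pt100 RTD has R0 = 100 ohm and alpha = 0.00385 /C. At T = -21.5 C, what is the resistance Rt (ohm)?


The RTD equation: Rt = R0 * (1 + alpha * T).
Rt = 100 * (1 + 0.00385 * -21.5)
Rt = 100 * (1 + -0.082775)
Rt = 100 * 0.917225
Rt = 91.722 ohm

91.722 ohm


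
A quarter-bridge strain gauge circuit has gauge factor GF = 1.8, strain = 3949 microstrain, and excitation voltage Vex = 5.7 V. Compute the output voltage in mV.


Quarter bridge output: Vout = (GF * epsilon * Vex) / 4.
Vout = (1.8 * 3949e-6 * 5.7) / 4
Vout = 0.04051674 / 4 V
Vout = 0.01012918 V = 10.1292 mV

10.1292 mV


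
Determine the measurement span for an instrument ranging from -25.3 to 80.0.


Span = upper range - lower range.
Span = 80.0 - (-25.3)
Span = 105.3

105.3


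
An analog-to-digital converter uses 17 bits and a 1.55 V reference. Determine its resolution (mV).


The resolution (LSB) of an ADC is Vref / 2^n.
LSB = 1.55 / 2^17
LSB = 1.55 / 131072
LSB = 1.183e-05 V = 0.01182556 mV

0.01182556 mV


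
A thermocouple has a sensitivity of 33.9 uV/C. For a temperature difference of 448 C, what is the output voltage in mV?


The thermocouple output V = sensitivity * dT.
V = 33.9 uV/C * 448 C
V = 15187.2 uV
V = 15.187 mV

15.187 mV


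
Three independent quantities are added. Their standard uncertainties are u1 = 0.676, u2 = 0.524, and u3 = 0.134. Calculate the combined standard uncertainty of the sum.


For a sum of independent quantities, uc = sqrt(u1^2 + u2^2 + u3^2).
uc = sqrt(0.676^2 + 0.524^2 + 0.134^2)
uc = sqrt(0.456976 + 0.274576 + 0.017956)
uc = 0.8657

0.8657


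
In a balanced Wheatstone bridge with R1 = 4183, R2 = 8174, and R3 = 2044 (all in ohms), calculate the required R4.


At balance: R1*R4 = R2*R3, so R4 = R2*R3/R1.
R4 = 8174 * 2044 / 4183
R4 = 16707656 / 4183
R4 = 3994.18 ohm

3994.18 ohm


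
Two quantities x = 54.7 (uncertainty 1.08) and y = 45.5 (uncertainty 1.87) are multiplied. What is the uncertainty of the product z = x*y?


For a product z = x*y, the relative uncertainty is:
uz/z = sqrt((ux/x)^2 + (uy/y)^2)
Relative uncertainties: ux/x = 1.08/54.7 = 0.019744
uy/y = 1.87/45.5 = 0.041099
z = 54.7 * 45.5 = 2488.8
uz = 2488.8 * sqrt(0.019744^2 + 0.041099^2) = 113.48

113.48


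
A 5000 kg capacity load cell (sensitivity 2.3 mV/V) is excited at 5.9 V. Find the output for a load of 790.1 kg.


Vout = rated_output * Vex * (load / capacity).
Vout = 2.3 * 5.9 * (790.1 / 5000)
Vout = 2.3 * 5.9 * 0.15802
Vout = 2.144 mV

2.144 mV


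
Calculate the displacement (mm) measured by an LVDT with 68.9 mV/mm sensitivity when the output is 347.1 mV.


Displacement = Vout / sensitivity.
d = 347.1 / 68.9
d = 5.038 mm

5.038 mm


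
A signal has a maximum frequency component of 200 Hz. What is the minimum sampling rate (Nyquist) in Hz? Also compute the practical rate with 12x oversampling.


By Nyquist theorem, fs_min = 2 * fmax.
fs_min = 2 * 200 = 400 Hz
Practical rate = 12 * fs_min = 12 * 400 = 4800 Hz

fs_min = 400 Hz, fs_practical = 4800 Hz


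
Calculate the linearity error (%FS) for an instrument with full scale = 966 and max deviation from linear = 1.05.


Linearity error = (max deviation / full scale) * 100%.
Linearity = (1.05 / 966) * 100
Linearity = 0.109 %FS

0.109 %FS


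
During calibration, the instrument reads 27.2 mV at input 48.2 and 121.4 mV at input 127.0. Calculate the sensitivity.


Sensitivity = (y2 - y1) / (x2 - x1).
S = (121.4 - 27.2) / (127.0 - 48.2)
S = 94.2 / 78.8
S = 1.1954 mV/unit

1.1954 mV/unit


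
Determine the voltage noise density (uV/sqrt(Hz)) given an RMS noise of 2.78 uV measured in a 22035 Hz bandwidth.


Noise spectral density = Vrms / sqrt(BW).
NSD = 2.78 / sqrt(22035)
NSD = 2.78 / 148.4419
NSD = 0.0187 uV/sqrt(Hz)

0.0187 uV/sqrt(Hz)


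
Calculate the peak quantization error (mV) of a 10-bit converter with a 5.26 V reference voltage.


The maximum quantization error is +/- LSB/2.
LSB = Vref / 2^n = 5.26 / 1024 = 0.00513672 V
Max error = LSB / 2 = 0.00513672 / 2 = 0.00256836 V
Max error = 2.5684 mV

2.5684 mV


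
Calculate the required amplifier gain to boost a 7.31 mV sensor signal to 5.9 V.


Gain = Vout / Vin (converting to same units).
G = 5.9 V / 7.31 mV
G = 5900.0 mV / 7.31 mV
G = 807.11

807.11


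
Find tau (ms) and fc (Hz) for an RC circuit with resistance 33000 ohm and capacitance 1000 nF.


Time constant: tau = R * C.
tau = 33000 * 1.00e-06 = 0.033 s
tau = 33.0 ms
Cutoff frequency: fc = 1 / (2*pi*R*C).
fc = 1 / (2*pi*0.033) = 4.82 Hz

tau = 33.0 ms, fc = 4.82 Hz


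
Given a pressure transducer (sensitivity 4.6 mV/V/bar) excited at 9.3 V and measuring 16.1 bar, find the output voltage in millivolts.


Output = sensitivity * Vex * P.
Vout = 4.6 * 9.3 * 16.1
Vout = 42.78 * 16.1
Vout = 688.76 mV

688.76 mV


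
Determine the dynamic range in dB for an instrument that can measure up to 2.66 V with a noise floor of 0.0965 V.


Dynamic range = 20 * log10(Vmax / Vnoise).
DR = 20 * log10(2.66 / 0.0965)
DR = 20 * log10(27.56)
DR = 28.81 dB

28.81 dB


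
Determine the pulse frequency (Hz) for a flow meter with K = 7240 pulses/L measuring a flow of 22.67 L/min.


Frequency = K * Q / 60 (converting L/min to L/s).
f = 7240 * 22.67 / 60
f = 164130.8 / 60
f = 2735.51 Hz

2735.51 Hz


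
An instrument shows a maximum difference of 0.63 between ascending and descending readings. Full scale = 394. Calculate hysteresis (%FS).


Hysteresis = (max difference / full scale) * 100%.
H = (0.63 / 394) * 100
H = 0.16 %FS

0.16 %FS


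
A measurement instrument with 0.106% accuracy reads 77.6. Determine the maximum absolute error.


Absolute error = (accuracy% / 100) * reading.
Error = (0.106 / 100) * 77.6
Error = 0.00106 * 77.6
Error = 0.0823

0.0823


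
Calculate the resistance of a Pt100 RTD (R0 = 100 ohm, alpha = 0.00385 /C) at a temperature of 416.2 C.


The RTD equation: Rt = R0 * (1 + alpha * T).
Rt = 100 * (1 + 0.00385 * 416.2)
Rt = 100 * (1 + 1.60237)
Rt = 100 * 2.60237
Rt = 260.237 ohm

260.237 ohm


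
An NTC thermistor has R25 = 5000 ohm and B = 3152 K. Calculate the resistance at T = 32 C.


NTC thermistor equation: Rt = R25 * exp(B * (1/T - 1/T25)).
T in Kelvin: 305.15 K, T25 = 298.15 K
1/T - 1/T25 = 1/305.15 - 1/298.15 = -7.694e-05
B * (1/T - 1/T25) = 3152 * -7.694e-05 = -0.2425
Rt = 5000 * exp(-0.2425) = 3923.3 ohm

3923.3 ohm


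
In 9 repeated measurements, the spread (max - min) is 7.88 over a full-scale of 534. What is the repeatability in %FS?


Repeatability = (spread / full scale) * 100%.
R = (7.88 / 534) * 100
R = 1.476 %FS

1.476 %FS


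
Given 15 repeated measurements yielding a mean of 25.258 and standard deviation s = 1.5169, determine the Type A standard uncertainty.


The standard uncertainty for Type A evaluation is u = s / sqrt(n).
u = 1.5169 / sqrt(15)
u = 1.5169 / 3.873
u = 0.3917

0.3917


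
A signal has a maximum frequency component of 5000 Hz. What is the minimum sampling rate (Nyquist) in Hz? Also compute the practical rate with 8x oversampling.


By Nyquist theorem, fs_min = 2 * fmax.
fs_min = 2 * 5000 = 10000 Hz
Practical rate = 8 * fs_min = 8 * 10000 = 80000 Hz

fs_min = 10000 Hz, fs_practical = 80000 Hz


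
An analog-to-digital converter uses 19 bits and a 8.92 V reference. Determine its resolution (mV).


The resolution (LSB) of an ADC is Vref / 2^n.
LSB = 8.92 / 2^19
LSB = 8.92 / 524288
LSB = 1.701e-05 V = 0.01701355 mV

0.01701355 mV


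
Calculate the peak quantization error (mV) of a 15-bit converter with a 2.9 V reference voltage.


The maximum quantization error is +/- LSB/2.
LSB = Vref / 2^n = 2.9 / 32768 = 8.85e-05 V
Max error = LSB / 2 = 8.85e-05 / 2 = 4.425e-05 V
Max error = 0.0443 mV

0.0443 mV


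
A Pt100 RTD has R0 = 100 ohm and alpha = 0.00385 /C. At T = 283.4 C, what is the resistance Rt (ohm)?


The RTD equation: Rt = R0 * (1 + alpha * T).
Rt = 100 * (1 + 0.00385 * 283.4)
Rt = 100 * (1 + 1.09109)
Rt = 100 * 2.09109
Rt = 209.109 ohm

209.109 ohm


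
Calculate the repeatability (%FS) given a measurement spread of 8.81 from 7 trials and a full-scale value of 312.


Repeatability = (spread / full scale) * 100%.
R = (8.81 / 312) * 100
R = 2.824 %FS

2.824 %FS


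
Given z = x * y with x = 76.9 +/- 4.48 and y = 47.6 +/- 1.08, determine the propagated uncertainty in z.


For a product z = x*y, the relative uncertainty is:
uz/z = sqrt((ux/x)^2 + (uy/y)^2)
Relative uncertainties: ux/x = 4.48/76.9 = 0.058257
uy/y = 1.08/47.6 = 0.022689
z = 76.9 * 47.6 = 3660.4
uz = 3660.4 * sqrt(0.058257^2 + 0.022689^2) = 228.85

228.85


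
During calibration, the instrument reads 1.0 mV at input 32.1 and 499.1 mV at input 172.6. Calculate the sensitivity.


Sensitivity = (y2 - y1) / (x2 - x1).
S = (499.1 - 1.0) / (172.6 - 32.1)
S = 498.1 / 140.5
S = 3.5452 mV/unit

3.5452 mV/unit


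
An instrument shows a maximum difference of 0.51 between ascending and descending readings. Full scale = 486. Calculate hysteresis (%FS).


Hysteresis = (max difference / full scale) * 100%.
H = (0.51 / 486) * 100
H = 0.105 %FS

0.105 %FS


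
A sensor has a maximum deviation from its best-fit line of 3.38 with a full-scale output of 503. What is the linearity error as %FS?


Linearity error = (max deviation / full scale) * 100%.
Linearity = (3.38 / 503) * 100
Linearity = 0.672 %FS

0.672 %FS


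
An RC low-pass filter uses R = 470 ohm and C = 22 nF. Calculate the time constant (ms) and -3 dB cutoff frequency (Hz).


Time constant: tau = R * C.
tau = 470 * 2.20e-08 = 1.034e-05 s
tau = 0.0103 ms
Cutoff frequency: fc = 1 / (2*pi*R*C).
fc = 1 / (2*pi*1.034e-05) = 15392.16 Hz

tau = 0.0103 ms, fc = 15392.16 Hz


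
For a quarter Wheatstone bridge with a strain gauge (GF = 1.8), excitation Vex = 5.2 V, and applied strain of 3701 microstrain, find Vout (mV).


Quarter bridge output: Vout = (GF * epsilon * Vex) / 4.
Vout = (1.8 * 3701e-6 * 5.2) / 4
Vout = 0.03464136 / 4 V
Vout = 0.00866034 V = 8.6603 mV

8.6603 mV
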